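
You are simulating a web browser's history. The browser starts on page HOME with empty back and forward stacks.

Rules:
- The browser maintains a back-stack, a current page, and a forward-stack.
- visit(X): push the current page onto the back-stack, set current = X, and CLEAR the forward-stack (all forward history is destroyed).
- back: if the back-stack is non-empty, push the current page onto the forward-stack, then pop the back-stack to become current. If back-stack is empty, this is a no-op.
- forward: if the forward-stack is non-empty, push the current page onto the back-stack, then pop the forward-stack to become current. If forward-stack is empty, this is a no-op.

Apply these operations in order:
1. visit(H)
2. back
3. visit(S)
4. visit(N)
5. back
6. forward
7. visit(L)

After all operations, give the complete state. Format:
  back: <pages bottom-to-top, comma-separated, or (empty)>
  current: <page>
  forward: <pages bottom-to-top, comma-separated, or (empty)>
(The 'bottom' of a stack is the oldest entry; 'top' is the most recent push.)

After 1 (visit(H)): cur=H back=1 fwd=0
After 2 (back): cur=HOME back=0 fwd=1
After 3 (visit(S)): cur=S back=1 fwd=0
After 4 (visit(N)): cur=N back=2 fwd=0
After 5 (back): cur=S back=1 fwd=1
After 6 (forward): cur=N back=2 fwd=0
After 7 (visit(L)): cur=L back=3 fwd=0

Answer: back: HOME,S,N
current: L
forward: (empty)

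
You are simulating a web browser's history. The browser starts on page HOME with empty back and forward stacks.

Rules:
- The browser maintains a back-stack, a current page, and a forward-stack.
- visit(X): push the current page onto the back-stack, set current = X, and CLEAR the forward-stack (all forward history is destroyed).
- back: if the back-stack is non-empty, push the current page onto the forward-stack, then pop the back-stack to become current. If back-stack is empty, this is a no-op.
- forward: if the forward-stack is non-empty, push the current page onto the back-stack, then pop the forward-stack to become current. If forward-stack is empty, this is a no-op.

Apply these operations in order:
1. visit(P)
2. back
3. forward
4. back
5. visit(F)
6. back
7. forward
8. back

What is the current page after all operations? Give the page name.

Answer: HOME

Derivation:
After 1 (visit(P)): cur=P back=1 fwd=0
After 2 (back): cur=HOME back=0 fwd=1
After 3 (forward): cur=P back=1 fwd=0
After 4 (back): cur=HOME back=0 fwd=1
After 5 (visit(F)): cur=F back=1 fwd=0
After 6 (back): cur=HOME back=0 fwd=1
After 7 (forward): cur=F back=1 fwd=0
After 8 (back): cur=HOME back=0 fwd=1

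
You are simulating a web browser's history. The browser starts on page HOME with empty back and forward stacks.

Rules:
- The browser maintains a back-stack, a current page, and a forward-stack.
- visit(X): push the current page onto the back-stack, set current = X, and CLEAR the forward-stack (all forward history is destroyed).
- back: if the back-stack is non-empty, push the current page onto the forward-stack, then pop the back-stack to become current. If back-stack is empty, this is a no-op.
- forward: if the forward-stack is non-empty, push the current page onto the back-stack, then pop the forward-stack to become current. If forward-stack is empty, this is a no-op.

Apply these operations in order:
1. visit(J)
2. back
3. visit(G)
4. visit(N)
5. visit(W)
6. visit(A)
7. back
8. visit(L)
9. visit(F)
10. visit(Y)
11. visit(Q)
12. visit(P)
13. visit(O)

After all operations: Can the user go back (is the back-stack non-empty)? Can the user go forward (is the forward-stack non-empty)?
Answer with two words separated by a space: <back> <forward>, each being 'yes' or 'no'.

After 1 (visit(J)): cur=J back=1 fwd=0
After 2 (back): cur=HOME back=0 fwd=1
After 3 (visit(G)): cur=G back=1 fwd=0
After 4 (visit(N)): cur=N back=2 fwd=0
After 5 (visit(W)): cur=W back=3 fwd=0
After 6 (visit(A)): cur=A back=4 fwd=0
After 7 (back): cur=W back=3 fwd=1
After 8 (visit(L)): cur=L back=4 fwd=0
After 9 (visit(F)): cur=F back=5 fwd=0
After 10 (visit(Y)): cur=Y back=6 fwd=0
After 11 (visit(Q)): cur=Q back=7 fwd=0
After 12 (visit(P)): cur=P back=8 fwd=0
After 13 (visit(O)): cur=O back=9 fwd=0

Answer: yes no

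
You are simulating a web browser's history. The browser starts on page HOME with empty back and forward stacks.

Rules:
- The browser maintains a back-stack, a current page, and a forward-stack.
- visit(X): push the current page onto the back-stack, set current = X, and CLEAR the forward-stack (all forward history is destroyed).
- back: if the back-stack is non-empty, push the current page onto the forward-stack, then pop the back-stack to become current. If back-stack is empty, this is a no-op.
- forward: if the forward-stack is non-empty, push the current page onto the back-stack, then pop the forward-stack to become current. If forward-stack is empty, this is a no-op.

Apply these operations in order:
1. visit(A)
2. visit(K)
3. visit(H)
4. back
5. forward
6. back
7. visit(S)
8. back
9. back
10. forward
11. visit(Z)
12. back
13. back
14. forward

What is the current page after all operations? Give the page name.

After 1 (visit(A)): cur=A back=1 fwd=0
After 2 (visit(K)): cur=K back=2 fwd=0
After 3 (visit(H)): cur=H back=3 fwd=0
After 4 (back): cur=K back=2 fwd=1
After 5 (forward): cur=H back=3 fwd=0
After 6 (back): cur=K back=2 fwd=1
After 7 (visit(S)): cur=S back=3 fwd=0
After 8 (back): cur=K back=2 fwd=1
After 9 (back): cur=A back=1 fwd=2
After 10 (forward): cur=K back=2 fwd=1
After 11 (visit(Z)): cur=Z back=3 fwd=0
After 12 (back): cur=K back=2 fwd=1
After 13 (back): cur=A back=1 fwd=2
After 14 (forward): cur=K back=2 fwd=1

Answer: K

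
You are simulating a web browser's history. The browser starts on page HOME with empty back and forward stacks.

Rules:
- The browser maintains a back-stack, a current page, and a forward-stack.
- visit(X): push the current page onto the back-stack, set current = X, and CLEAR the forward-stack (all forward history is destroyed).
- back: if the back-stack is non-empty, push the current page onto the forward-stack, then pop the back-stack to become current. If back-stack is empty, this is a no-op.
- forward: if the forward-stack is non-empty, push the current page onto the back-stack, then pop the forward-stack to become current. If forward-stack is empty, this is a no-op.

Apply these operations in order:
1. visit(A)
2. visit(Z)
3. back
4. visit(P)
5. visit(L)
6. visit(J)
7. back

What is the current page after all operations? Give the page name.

After 1 (visit(A)): cur=A back=1 fwd=0
After 2 (visit(Z)): cur=Z back=2 fwd=0
After 3 (back): cur=A back=1 fwd=1
After 4 (visit(P)): cur=P back=2 fwd=0
After 5 (visit(L)): cur=L back=3 fwd=0
After 6 (visit(J)): cur=J back=4 fwd=0
After 7 (back): cur=L back=3 fwd=1

Answer: L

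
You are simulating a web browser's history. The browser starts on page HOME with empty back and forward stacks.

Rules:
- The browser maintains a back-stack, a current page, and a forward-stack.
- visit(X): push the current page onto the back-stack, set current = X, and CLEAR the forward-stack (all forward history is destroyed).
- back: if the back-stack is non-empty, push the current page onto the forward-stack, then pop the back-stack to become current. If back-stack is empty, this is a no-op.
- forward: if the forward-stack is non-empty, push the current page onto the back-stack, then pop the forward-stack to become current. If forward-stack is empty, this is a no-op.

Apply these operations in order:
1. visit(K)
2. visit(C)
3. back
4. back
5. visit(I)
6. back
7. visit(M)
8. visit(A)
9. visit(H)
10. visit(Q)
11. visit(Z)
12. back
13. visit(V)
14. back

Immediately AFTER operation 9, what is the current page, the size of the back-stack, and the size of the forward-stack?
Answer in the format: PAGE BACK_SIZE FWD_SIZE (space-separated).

After 1 (visit(K)): cur=K back=1 fwd=0
After 2 (visit(C)): cur=C back=2 fwd=0
After 3 (back): cur=K back=1 fwd=1
After 4 (back): cur=HOME back=0 fwd=2
After 5 (visit(I)): cur=I back=1 fwd=0
After 6 (back): cur=HOME back=0 fwd=1
After 7 (visit(M)): cur=M back=1 fwd=0
After 8 (visit(A)): cur=A back=2 fwd=0
After 9 (visit(H)): cur=H back=3 fwd=0

H 3 0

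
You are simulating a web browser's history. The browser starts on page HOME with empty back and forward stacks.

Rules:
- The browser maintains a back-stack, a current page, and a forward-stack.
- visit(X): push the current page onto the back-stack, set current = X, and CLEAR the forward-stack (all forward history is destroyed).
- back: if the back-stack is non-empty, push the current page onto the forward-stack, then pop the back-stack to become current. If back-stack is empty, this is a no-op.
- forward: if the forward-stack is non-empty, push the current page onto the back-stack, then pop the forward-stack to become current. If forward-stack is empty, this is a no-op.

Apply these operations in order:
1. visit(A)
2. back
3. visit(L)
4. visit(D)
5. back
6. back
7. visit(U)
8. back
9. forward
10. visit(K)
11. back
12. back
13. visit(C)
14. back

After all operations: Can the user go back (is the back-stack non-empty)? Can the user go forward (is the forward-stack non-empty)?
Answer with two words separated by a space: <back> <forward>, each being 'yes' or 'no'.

After 1 (visit(A)): cur=A back=1 fwd=0
After 2 (back): cur=HOME back=0 fwd=1
After 3 (visit(L)): cur=L back=1 fwd=0
After 4 (visit(D)): cur=D back=2 fwd=0
After 5 (back): cur=L back=1 fwd=1
After 6 (back): cur=HOME back=0 fwd=2
After 7 (visit(U)): cur=U back=1 fwd=0
After 8 (back): cur=HOME back=0 fwd=1
After 9 (forward): cur=U back=1 fwd=0
After 10 (visit(K)): cur=K back=2 fwd=0
After 11 (back): cur=U back=1 fwd=1
After 12 (back): cur=HOME back=0 fwd=2
After 13 (visit(C)): cur=C back=1 fwd=0
After 14 (back): cur=HOME back=0 fwd=1

Answer: no yes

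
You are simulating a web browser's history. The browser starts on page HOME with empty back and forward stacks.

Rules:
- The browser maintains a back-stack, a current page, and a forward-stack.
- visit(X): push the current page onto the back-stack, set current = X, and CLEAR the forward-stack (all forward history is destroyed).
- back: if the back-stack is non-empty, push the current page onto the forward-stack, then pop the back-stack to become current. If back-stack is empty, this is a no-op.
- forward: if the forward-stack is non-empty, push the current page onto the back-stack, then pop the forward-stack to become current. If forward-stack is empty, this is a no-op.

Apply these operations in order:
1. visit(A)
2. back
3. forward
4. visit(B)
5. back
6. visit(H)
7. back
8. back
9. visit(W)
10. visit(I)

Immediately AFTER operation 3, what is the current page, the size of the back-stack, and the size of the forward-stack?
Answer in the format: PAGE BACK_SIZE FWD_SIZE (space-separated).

After 1 (visit(A)): cur=A back=1 fwd=0
After 2 (back): cur=HOME back=0 fwd=1
After 3 (forward): cur=A back=1 fwd=0

A 1 0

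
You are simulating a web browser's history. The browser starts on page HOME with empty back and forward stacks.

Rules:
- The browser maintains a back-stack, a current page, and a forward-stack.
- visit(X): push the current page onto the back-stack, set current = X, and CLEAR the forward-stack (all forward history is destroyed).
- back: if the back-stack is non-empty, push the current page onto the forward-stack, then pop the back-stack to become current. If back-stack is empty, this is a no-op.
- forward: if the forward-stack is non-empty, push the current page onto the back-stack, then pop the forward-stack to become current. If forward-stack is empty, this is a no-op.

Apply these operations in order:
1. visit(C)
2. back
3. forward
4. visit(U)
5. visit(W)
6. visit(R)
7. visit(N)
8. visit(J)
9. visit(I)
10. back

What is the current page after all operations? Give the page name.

Answer: J

Derivation:
After 1 (visit(C)): cur=C back=1 fwd=0
After 2 (back): cur=HOME back=0 fwd=1
After 3 (forward): cur=C back=1 fwd=0
After 4 (visit(U)): cur=U back=2 fwd=0
After 5 (visit(W)): cur=W back=3 fwd=0
After 6 (visit(R)): cur=R back=4 fwd=0
After 7 (visit(N)): cur=N back=5 fwd=0
After 8 (visit(J)): cur=J back=6 fwd=0
After 9 (visit(I)): cur=I back=7 fwd=0
After 10 (back): cur=J back=6 fwd=1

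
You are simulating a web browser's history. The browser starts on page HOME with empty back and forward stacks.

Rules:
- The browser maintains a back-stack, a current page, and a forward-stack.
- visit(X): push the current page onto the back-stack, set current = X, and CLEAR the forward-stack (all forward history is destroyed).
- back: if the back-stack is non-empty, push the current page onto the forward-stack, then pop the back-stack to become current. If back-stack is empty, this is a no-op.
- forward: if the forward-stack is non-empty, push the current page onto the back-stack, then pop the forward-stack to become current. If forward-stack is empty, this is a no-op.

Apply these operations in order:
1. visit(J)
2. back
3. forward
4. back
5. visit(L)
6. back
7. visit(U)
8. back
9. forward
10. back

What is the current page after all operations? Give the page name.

After 1 (visit(J)): cur=J back=1 fwd=0
After 2 (back): cur=HOME back=0 fwd=1
After 3 (forward): cur=J back=1 fwd=0
After 4 (back): cur=HOME back=0 fwd=1
After 5 (visit(L)): cur=L back=1 fwd=0
After 6 (back): cur=HOME back=0 fwd=1
After 7 (visit(U)): cur=U back=1 fwd=0
After 8 (back): cur=HOME back=0 fwd=1
After 9 (forward): cur=U back=1 fwd=0
After 10 (back): cur=HOME back=0 fwd=1

Answer: HOME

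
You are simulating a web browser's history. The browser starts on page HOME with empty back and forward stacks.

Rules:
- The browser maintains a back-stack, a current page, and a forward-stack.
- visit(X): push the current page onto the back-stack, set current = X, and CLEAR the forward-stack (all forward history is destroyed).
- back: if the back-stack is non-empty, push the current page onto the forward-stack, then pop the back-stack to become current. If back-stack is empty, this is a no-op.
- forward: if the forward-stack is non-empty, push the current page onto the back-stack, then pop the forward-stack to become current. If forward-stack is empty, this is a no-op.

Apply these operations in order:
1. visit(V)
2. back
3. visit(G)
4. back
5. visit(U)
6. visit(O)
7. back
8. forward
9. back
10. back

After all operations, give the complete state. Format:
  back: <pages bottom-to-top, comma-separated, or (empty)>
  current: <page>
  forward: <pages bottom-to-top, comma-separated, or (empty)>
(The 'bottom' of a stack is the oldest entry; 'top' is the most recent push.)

Answer: back: (empty)
current: HOME
forward: O,U

Derivation:
After 1 (visit(V)): cur=V back=1 fwd=0
After 2 (back): cur=HOME back=0 fwd=1
After 3 (visit(G)): cur=G back=1 fwd=0
After 4 (back): cur=HOME back=0 fwd=1
After 5 (visit(U)): cur=U back=1 fwd=0
After 6 (visit(O)): cur=O back=2 fwd=0
After 7 (back): cur=U back=1 fwd=1
After 8 (forward): cur=O back=2 fwd=0
After 9 (back): cur=U back=1 fwd=1
After 10 (back): cur=HOME back=0 fwd=2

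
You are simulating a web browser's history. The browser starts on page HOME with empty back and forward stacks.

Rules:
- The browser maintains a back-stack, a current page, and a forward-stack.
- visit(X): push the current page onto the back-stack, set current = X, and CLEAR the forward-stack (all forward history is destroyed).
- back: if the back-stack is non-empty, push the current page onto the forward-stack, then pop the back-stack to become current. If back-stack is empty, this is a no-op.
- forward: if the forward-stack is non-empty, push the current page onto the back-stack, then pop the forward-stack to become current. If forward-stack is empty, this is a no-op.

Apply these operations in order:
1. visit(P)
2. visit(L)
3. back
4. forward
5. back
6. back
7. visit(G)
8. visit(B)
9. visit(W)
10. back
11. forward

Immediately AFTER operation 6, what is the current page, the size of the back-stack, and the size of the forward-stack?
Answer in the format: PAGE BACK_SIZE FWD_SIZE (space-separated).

After 1 (visit(P)): cur=P back=1 fwd=0
After 2 (visit(L)): cur=L back=2 fwd=0
After 3 (back): cur=P back=1 fwd=1
After 4 (forward): cur=L back=2 fwd=0
After 5 (back): cur=P back=1 fwd=1
After 6 (back): cur=HOME back=0 fwd=2

HOME 0 2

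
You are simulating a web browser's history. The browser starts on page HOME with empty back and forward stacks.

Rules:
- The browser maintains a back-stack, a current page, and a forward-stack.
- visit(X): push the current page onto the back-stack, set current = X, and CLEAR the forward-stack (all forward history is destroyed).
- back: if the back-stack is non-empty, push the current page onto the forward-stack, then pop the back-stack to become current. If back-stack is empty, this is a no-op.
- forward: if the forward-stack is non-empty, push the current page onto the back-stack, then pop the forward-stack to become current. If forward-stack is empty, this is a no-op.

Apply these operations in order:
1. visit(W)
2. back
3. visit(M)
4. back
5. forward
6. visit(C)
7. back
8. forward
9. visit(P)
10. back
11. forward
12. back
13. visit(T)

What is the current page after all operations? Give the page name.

Answer: T

Derivation:
After 1 (visit(W)): cur=W back=1 fwd=0
After 2 (back): cur=HOME back=0 fwd=1
After 3 (visit(M)): cur=M back=1 fwd=0
After 4 (back): cur=HOME back=0 fwd=1
After 5 (forward): cur=M back=1 fwd=0
After 6 (visit(C)): cur=C back=2 fwd=0
After 7 (back): cur=M back=1 fwd=1
After 8 (forward): cur=C back=2 fwd=0
After 9 (visit(P)): cur=P back=3 fwd=0
After 10 (back): cur=C back=2 fwd=1
After 11 (forward): cur=P back=3 fwd=0
After 12 (back): cur=C back=2 fwd=1
After 13 (visit(T)): cur=T back=3 fwd=0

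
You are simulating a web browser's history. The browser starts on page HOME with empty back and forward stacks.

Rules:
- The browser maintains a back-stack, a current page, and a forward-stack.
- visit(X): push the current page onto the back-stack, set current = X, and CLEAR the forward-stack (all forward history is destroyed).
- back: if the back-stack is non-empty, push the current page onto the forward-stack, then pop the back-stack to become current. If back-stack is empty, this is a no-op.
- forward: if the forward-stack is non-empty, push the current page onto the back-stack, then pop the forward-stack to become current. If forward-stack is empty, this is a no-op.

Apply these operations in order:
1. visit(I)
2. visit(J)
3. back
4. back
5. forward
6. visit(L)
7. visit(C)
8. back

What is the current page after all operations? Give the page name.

Answer: L

Derivation:
After 1 (visit(I)): cur=I back=1 fwd=0
After 2 (visit(J)): cur=J back=2 fwd=0
After 3 (back): cur=I back=1 fwd=1
After 4 (back): cur=HOME back=0 fwd=2
After 5 (forward): cur=I back=1 fwd=1
After 6 (visit(L)): cur=L back=2 fwd=0
After 7 (visit(C)): cur=C back=3 fwd=0
After 8 (back): cur=L back=2 fwd=1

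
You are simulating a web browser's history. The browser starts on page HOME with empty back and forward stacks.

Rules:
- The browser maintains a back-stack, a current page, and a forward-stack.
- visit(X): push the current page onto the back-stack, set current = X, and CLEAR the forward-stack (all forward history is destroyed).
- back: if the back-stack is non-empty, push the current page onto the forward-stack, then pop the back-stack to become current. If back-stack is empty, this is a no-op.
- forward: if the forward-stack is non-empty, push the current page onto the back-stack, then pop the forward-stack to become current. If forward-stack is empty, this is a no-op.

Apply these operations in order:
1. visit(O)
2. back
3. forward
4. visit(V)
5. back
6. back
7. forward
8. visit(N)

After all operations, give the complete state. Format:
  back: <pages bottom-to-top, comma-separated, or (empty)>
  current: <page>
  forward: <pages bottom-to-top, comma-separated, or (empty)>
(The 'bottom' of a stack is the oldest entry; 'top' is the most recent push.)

After 1 (visit(O)): cur=O back=1 fwd=0
After 2 (back): cur=HOME back=0 fwd=1
After 3 (forward): cur=O back=1 fwd=0
After 4 (visit(V)): cur=V back=2 fwd=0
After 5 (back): cur=O back=1 fwd=1
After 6 (back): cur=HOME back=0 fwd=2
After 7 (forward): cur=O back=1 fwd=1
After 8 (visit(N)): cur=N back=2 fwd=0

Answer: back: HOME,O
current: N
forward: (empty)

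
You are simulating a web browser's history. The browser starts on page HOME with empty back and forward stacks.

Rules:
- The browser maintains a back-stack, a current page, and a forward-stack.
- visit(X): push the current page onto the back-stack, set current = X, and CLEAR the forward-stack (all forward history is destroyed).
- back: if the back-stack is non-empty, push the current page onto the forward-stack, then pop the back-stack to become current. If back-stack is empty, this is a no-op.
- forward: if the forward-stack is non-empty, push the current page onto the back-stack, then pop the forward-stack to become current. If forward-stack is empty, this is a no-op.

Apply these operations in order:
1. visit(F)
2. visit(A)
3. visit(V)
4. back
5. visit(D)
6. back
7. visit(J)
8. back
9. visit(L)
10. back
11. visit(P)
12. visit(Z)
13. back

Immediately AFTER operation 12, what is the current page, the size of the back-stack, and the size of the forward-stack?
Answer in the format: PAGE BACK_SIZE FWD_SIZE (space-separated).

After 1 (visit(F)): cur=F back=1 fwd=0
After 2 (visit(A)): cur=A back=2 fwd=0
After 3 (visit(V)): cur=V back=3 fwd=0
After 4 (back): cur=A back=2 fwd=1
After 5 (visit(D)): cur=D back=3 fwd=0
After 6 (back): cur=A back=2 fwd=1
After 7 (visit(J)): cur=J back=3 fwd=0
After 8 (back): cur=A back=2 fwd=1
After 9 (visit(L)): cur=L back=3 fwd=0
After 10 (back): cur=A back=2 fwd=1
After 11 (visit(P)): cur=P back=3 fwd=0
After 12 (visit(Z)): cur=Z back=4 fwd=0

Z 4 0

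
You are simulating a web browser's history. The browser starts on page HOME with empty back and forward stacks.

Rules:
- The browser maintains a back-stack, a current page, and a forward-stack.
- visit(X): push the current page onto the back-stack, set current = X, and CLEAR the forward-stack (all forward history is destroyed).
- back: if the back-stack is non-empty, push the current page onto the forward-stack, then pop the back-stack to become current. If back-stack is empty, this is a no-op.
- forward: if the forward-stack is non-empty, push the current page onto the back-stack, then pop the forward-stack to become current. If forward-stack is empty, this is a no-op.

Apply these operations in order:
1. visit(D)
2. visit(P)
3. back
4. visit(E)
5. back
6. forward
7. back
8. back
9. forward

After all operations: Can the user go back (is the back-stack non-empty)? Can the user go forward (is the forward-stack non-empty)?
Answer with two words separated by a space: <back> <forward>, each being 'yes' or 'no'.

Answer: yes yes

Derivation:
After 1 (visit(D)): cur=D back=1 fwd=0
After 2 (visit(P)): cur=P back=2 fwd=0
After 3 (back): cur=D back=1 fwd=1
After 4 (visit(E)): cur=E back=2 fwd=0
After 5 (back): cur=D back=1 fwd=1
After 6 (forward): cur=E back=2 fwd=0
After 7 (back): cur=D back=1 fwd=1
After 8 (back): cur=HOME back=0 fwd=2
After 9 (forward): cur=D back=1 fwd=1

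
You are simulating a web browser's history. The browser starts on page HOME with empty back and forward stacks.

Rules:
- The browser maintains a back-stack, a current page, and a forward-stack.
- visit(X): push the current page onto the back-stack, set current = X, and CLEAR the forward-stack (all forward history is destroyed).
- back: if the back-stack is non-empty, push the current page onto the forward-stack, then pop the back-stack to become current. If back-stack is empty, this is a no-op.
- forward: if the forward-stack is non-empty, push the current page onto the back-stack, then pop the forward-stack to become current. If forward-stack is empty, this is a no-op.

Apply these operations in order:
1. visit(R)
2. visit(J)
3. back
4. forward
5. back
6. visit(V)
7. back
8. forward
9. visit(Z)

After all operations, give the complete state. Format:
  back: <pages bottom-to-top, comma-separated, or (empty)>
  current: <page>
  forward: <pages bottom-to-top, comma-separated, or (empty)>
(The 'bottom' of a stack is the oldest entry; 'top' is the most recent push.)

After 1 (visit(R)): cur=R back=1 fwd=0
After 2 (visit(J)): cur=J back=2 fwd=0
After 3 (back): cur=R back=1 fwd=1
After 4 (forward): cur=J back=2 fwd=0
After 5 (back): cur=R back=1 fwd=1
After 6 (visit(V)): cur=V back=2 fwd=0
After 7 (back): cur=R back=1 fwd=1
After 8 (forward): cur=V back=2 fwd=0
After 9 (visit(Z)): cur=Z back=3 fwd=0

Answer: back: HOME,R,V
current: Z
forward: (empty)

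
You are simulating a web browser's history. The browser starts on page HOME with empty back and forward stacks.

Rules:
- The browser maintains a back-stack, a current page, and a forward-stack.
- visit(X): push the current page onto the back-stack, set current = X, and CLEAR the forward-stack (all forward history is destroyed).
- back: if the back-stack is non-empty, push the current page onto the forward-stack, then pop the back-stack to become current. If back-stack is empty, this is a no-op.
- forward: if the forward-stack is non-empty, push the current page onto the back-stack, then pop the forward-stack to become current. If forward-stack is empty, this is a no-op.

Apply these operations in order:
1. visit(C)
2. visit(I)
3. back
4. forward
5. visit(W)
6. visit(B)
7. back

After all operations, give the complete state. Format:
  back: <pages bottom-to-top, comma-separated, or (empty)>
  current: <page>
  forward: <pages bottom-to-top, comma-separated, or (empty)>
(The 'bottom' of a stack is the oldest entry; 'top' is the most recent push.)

Answer: back: HOME,C,I
current: W
forward: B

Derivation:
After 1 (visit(C)): cur=C back=1 fwd=0
After 2 (visit(I)): cur=I back=2 fwd=0
After 3 (back): cur=C back=1 fwd=1
After 4 (forward): cur=I back=2 fwd=0
After 5 (visit(W)): cur=W back=3 fwd=0
After 6 (visit(B)): cur=B back=4 fwd=0
After 7 (back): cur=W back=3 fwd=1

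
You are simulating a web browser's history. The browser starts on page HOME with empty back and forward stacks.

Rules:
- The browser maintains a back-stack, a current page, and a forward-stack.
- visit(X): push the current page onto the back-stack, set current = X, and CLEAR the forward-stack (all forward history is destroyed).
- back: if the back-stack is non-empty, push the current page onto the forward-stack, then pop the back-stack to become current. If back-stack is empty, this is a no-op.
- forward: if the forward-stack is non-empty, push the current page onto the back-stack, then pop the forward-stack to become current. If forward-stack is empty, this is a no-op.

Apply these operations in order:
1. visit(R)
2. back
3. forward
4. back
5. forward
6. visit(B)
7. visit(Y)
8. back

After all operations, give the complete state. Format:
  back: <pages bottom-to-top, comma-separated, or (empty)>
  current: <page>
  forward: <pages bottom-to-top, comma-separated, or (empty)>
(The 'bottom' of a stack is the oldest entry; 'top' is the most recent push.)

After 1 (visit(R)): cur=R back=1 fwd=0
After 2 (back): cur=HOME back=0 fwd=1
After 3 (forward): cur=R back=1 fwd=0
After 4 (back): cur=HOME back=0 fwd=1
After 5 (forward): cur=R back=1 fwd=0
After 6 (visit(B)): cur=B back=2 fwd=0
After 7 (visit(Y)): cur=Y back=3 fwd=0
After 8 (back): cur=B back=2 fwd=1

Answer: back: HOME,R
current: B
forward: Y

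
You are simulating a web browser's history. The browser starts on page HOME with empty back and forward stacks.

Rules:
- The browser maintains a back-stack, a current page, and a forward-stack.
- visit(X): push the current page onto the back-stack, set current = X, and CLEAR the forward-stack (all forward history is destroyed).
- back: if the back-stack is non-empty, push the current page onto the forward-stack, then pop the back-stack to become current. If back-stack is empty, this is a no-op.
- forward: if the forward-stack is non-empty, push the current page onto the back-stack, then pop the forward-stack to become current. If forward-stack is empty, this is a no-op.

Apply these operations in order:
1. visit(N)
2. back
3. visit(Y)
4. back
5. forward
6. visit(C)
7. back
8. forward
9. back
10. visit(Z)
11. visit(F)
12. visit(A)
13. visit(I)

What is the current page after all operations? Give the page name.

Answer: I

Derivation:
After 1 (visit(N)): cur=N back=1 fwd=0
After 2 (back): cur=HOME back=0 fwd=1
After 3 (visit(Y)): cur=Y back=1 fwd=0
After 4 (back): cur=HOME back=0 fwd=1
After 5 (forward): cur=Y back=1 fwd=0
After 6 (visit(C)): cur=C back=2 fwd=0
After 7 (back): cur=Y back=1 fwd=1
After 8 (forward): cur=C back=2 fwd=0
After 9 (back): cur=Y back=1 fwd=1
After 10 (visit(Z)): cur=Z back=2 fwd=0
After 11 (visit(F)): cur=F back=3 fwd=0
After 12 (visit(A)): cur=A back=4 fwd=0
After 13 (visit(I)): cur=I back=5 fwd=0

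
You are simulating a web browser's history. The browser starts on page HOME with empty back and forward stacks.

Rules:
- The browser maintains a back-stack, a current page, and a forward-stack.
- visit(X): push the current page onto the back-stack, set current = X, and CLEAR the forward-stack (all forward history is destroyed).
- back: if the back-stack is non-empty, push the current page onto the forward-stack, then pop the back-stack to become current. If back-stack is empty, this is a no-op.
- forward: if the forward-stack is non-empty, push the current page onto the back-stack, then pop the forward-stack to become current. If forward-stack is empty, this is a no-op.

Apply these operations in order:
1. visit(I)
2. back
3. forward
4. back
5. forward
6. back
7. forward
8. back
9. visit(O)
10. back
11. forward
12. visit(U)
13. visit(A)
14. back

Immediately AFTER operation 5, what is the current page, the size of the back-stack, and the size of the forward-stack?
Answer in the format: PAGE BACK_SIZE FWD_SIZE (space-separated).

After 1 (visit(I)): cur=I back=1 fwd=0
After 2 (back): cur=HOME back=0 fwd=1
After 3 (forward): cur=I back=1 fwd=0
After 4 (back): cur=HOME back=0 fwd=1
After 5 (forward): cur=I back=1 fwd=0

I 1 0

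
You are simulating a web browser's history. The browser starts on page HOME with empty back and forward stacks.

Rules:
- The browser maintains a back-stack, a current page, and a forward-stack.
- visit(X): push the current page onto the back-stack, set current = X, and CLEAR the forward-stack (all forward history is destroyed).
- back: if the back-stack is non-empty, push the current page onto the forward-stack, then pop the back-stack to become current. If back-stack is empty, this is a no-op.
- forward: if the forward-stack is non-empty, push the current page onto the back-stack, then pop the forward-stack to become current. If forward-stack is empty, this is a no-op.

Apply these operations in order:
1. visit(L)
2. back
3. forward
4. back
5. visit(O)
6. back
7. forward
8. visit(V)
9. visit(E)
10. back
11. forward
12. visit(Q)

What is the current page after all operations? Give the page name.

Answer: Q

Derivation:
After 1 (visit(L)): cur=L back=1 fwd=0
After 2 (back): cur=HOME back=0 fwd=1
After 3 (forward): cur=L back=1 fwd=0
After 4 (back): cur=HOME back=0 fwd=1
After 5 (visit(O)): cur=O back=1 fwd=0
After 6 (back): cur=HOME back=0 fwd=1
After 7 (forward): cur=O back=1 fwd=0
After 8 (visit(V)): cur=V back=2 fwd=0
After 9 (visit(E)): cur=E back=3 fwd=0
After 10 (back): cur=V back=2 fwd=1
After 11 (forward): cur=E back=3 fwd=0
After 12 (visit(Q)): cur=Q back=4 fwd=0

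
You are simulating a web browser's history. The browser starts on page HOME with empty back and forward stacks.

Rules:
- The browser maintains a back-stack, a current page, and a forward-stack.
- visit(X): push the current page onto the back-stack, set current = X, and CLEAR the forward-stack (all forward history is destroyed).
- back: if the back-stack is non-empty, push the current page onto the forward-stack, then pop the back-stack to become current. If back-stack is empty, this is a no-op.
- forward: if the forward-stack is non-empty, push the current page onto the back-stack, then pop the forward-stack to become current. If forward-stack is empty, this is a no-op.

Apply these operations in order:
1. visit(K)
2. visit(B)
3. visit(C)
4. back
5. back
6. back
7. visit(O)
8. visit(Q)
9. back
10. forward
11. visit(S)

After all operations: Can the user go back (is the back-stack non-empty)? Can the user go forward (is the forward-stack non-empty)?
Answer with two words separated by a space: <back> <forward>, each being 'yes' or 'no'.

Answer: yes no

Derivation:
After 1 (visit(K)): cur=K back=1 fwd=0
After 2 (visit(B)): cur=B back=2 fwd=0
After 3 (visit(C)): cur=C back=3 fwd=0
After 4 (back): cur=B back=2 fwd=1
After 5 (back): cur=K back=1 fwd=2
After 6 (back): cur=HOME back=0 fwd=3
After 7 (visit(O)): cur=O back=1 fwd=0
After 8 (visit(Q)): cur=Q back=2 fwd=0
After 9 (back): cur=O back=1 fwd=1
After 10 (forward): cur=Q back=2 fwd=0
After 11 (visit(S)): cur=S back=3 fwd=0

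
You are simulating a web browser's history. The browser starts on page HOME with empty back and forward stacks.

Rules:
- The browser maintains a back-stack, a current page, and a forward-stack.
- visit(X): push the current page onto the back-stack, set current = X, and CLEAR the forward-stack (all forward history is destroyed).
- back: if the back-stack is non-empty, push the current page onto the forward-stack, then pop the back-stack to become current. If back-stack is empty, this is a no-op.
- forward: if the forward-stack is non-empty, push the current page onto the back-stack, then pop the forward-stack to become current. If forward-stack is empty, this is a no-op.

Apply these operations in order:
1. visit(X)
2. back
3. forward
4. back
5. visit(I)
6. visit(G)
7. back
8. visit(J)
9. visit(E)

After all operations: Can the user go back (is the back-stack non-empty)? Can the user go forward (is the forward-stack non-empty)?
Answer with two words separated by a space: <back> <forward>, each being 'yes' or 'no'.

Answer: yes no

Derivation:
After 1 (visit(X)): cur=X back=1 fwd=0
After 2 (back): cur=HOME back=0 fwd=1
After 3 (forward): cur=X back=1 fwd=0
After 4 (back): cur=HOME back=0 fwd=1
After 5 (visit(I)): cur=I back=1 fwd=0
After 6 (visit(G)): cur=G back=2 fwd=0
After 7 (back): cur=I back=1 fwd=1
After 8 (visit(J)): cur=J back=2 fwd=0
After 9 (visit(E)): cur=E back=3 fwd=0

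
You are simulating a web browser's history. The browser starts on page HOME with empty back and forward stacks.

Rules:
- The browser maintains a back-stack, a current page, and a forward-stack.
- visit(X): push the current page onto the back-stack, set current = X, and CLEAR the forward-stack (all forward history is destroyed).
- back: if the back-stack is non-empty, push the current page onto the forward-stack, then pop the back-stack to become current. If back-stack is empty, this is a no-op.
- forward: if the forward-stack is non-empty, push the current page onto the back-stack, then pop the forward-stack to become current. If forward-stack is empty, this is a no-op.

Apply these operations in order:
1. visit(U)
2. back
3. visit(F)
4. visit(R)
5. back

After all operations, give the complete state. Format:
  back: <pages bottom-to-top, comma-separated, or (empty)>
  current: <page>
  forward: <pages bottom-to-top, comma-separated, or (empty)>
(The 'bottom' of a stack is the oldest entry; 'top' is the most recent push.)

Answer: back: HOME
current: F
forward: R

Derivation:
After 1 (visit(U)): cur=U back=1 fwd=0
After 2 (back): cur=HOME back=0 fwd=1
After 3 (visit(F)): cur=F back=1 fwd=0
After 4 (visit(R)): cur=R back=2 fwd=0
After 5 (back): cur=F back=1 fwd=1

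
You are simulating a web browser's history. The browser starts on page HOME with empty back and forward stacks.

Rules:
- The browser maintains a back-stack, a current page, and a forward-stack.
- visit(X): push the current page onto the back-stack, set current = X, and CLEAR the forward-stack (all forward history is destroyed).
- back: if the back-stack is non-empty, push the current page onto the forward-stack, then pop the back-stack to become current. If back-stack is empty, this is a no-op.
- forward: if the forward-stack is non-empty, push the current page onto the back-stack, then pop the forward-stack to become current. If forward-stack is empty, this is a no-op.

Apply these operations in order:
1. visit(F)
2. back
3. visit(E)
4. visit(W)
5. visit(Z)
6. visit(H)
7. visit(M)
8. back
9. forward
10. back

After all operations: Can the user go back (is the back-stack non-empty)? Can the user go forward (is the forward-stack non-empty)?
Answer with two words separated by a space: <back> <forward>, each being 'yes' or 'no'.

Answer: yes yes

Derivation:
After 1 (visit(F)): cur=F back=1 fwd=0
After 2 (back): cur=HOME back=0 fwd=1
After 3 (visit(E)): cur=E back=1 fwd=0
After 4 (visit(W)): cur=W back=2 fwd=0
After 5 (visit(Z)): cur=Z back=3 fwd=0
After 6 (visit(H)): cur=H back=4 fwd=0
After 7 (visit(M)): cur=M back=5 fwd=0
After 8 (back): cur=H back=4 fwd=1
After 9 (forward): cur=M back=5 fwd=0
After 10 (back): cur=H back=4 fwd=1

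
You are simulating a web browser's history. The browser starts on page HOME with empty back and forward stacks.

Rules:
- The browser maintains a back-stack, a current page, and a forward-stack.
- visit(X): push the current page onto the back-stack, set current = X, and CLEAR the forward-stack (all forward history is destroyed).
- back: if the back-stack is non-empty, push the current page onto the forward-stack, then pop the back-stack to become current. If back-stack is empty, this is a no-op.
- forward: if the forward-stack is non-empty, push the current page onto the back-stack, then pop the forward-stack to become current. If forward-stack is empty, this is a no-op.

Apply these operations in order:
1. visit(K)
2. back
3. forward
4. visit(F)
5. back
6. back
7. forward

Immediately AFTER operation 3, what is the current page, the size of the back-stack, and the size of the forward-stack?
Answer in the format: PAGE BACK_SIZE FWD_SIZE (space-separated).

After 1 (visit(K)): cur=K back=1 fwd=0
After 2 (back): cur=HOME back=0 fwd=1
After 3 (forward): cur=K back=1 fwd=0

K 1 0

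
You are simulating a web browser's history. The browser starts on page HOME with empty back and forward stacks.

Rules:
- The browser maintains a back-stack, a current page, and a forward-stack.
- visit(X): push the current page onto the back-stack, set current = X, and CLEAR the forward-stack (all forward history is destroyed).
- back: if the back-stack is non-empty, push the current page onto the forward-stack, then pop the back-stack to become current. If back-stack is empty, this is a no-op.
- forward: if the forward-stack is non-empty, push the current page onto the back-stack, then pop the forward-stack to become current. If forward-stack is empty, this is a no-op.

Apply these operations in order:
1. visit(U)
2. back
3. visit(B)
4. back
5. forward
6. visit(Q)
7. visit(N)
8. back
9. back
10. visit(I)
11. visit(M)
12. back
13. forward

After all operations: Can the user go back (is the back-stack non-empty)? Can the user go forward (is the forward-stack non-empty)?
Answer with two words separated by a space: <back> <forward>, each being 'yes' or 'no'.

Answer: yes no

Derivation:
After 1 (visit(U)): cur=U back=1 fwd=0
After 2 (back): cur=HOME back=0 fwd=1
After 3 (visit(B)): cur=B back=1 fwd=0
After 4 (back): cur=HOME back=0 fwd=1
After 5 (forward): cur=B back=1 fwd=0
After 6 (visit(Q)): cur=Q back=2 fwd=0
After 7 (visit(N)): cur=N back=3 fwd=0
After 8 (back): cur=Q back=2 fwd=1
After 9 (back): cur=B back=1 fwd=2
After 10 (visit(I)): cur=I back=2 fwd=0
After 11 (visit(M)): cur=M back=3 fwd=0
After 12 (back): cur=I back=2 fwd=1
After 13 (forward): cur=M back=3 fwd=0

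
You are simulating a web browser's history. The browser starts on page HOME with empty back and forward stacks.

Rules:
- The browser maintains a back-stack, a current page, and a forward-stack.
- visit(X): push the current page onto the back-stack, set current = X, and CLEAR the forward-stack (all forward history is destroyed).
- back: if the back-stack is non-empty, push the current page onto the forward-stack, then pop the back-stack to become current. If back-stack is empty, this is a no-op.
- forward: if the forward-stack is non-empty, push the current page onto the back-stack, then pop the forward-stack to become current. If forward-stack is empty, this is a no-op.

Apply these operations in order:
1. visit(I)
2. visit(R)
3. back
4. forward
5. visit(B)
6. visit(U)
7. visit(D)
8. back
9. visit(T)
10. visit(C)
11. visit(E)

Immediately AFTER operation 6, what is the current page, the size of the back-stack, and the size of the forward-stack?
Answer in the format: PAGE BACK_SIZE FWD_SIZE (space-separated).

After 1 (visit(I)): cur=I back=1 fwd=0
After 2 (visit(R)): cur=R back=2 fwd=0
After 3 (back): cur=I back=1 fwd=1
After 4 (forward): cur=R back=2 fwd=0
After 5 (visit(B)): cur=B back=3 fwd=0
After 6 (visit(U)): cur=U back=4 fwd=0

U 4 0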